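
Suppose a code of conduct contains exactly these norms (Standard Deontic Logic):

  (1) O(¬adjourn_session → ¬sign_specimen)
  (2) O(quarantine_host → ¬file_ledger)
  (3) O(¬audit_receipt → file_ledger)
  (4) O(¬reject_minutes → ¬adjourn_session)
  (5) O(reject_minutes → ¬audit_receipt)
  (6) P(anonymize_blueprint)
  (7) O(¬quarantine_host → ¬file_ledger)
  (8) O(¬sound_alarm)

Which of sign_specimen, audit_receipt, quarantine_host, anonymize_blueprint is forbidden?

Premises 2 and 7 are O(quarantine_host → ¬file_ledger) and O(¬quarantine_host → ¬file_ledger); every ideal world satisfies quarantine_host or ¬quarantine_host, so in either case ¬file_ledger holds — hence O(¬file_ledger).
The contrapositive of premise 3 (O(¬audit_receipt → file_ledger)) is O(¬file_ledger → audit_receipt), and O(¬file_ledger) is already established, so O(audit_receipt).
Premise 5, O(reject_minutes → ¬audit_receipt), contraposes to O(audit_receipt → ¬reject_minutes); with O(audit_receipt) we get O(¬reject_minutes).
From O(¬reject_minutes) and premise 4, O(¬reject_minutes → ¬adjourn_session), we obtain O(¬adjourn_session).
With premise 1, O(¬adjourn_session → ¬sign_specimen), the K-axiom yields O(¬sign_specimen).
So O(¬sign_specimen) holds, i.e. sign_specimen is forbidden. None of the other listed options is forbidden under the premises.

sign_specimen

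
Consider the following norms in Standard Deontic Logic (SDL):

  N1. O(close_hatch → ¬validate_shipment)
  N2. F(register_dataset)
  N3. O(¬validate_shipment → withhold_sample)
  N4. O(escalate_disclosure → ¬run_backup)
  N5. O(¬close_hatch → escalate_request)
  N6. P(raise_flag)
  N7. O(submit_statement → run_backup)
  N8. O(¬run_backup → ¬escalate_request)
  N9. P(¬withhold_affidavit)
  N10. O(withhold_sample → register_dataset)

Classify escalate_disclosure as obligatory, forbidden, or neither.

Forbidden

Premise 2, F(register_dataset), is equivalent to O(¬register_dataset).
The contrapositive of premise 10 (O(withhold_sample → register_dataset)) is O(¬register_dataset → ¬withhold_sample), and O(¬register_dataset) is already established, so O(¬withhold_sample).
Premise 3, O(¬validate_shipment → withhold_sample), contraposes to O(¬withhold_sample → validate_shipment); with O(¬withhold_sample) we get O(validate_shipment).
The contrapositive of premise 1 (O(close_hatch → ¬validate_shipment)) is O(validate_shipment → ¬close_hatch), and O(validate_shipment) is already established, so O(¬close_hatch).
Applying K to premise 5 (O(¬close_hatch → escalate_request)) and O(¬close_hatch) yields O(escalate_request).
Premise 8 is O(¬run_backup → ¬escalate_request); contrapositively O(escalate_request → run_backup). Since O(escalate_request) holds, K gives O(run_backup).
The contrapositive of premise 4 (O(escalate_disclosure → ¬run_backup)) is O(run_backup → ¬escalate_disclosure), and O(run_backup) is already established, so O(¬escalate_disclosure).
Premises 6, 7, 9 do not contribute to this derivation.
Thus O(¬escalate_disclosure), which is F(escalate_disclosure): escalate_disclosure is forbidden.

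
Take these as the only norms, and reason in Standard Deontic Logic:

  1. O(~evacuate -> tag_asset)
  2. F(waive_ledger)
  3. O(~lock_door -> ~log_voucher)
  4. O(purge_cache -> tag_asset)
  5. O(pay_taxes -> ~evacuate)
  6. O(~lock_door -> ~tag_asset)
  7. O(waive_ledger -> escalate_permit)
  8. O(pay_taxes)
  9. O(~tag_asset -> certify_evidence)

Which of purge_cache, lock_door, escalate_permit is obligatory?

lock_door

Premise 8 gives O(pay_taxes).
From O(pay_taxes) and premise 5, O(pay_taxes -> ~evacuate), we obtain O(~evacuate).
With premise 1, O(~evacuate -> tag_asset), the K-axiom yields O(tag_asset).
The contrapositive of premise 6 (O(~lock_door -> ~tag_asset)) is O(tag_asset -> lock_door), and O(tag_asset) is already established, so O(lock_door).
So O(lock_door) holds — lock_door is obligatory. None of the other listed options is made obligatory by any chain of premises.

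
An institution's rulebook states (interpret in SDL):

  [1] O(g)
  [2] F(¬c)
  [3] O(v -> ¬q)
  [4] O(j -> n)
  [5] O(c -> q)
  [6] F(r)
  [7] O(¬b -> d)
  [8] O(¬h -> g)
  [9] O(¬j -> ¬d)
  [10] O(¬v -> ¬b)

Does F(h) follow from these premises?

No

Premise 8 is O(¬h -> g); even if O(g) held, inferring O(¬h) would be affirming the consequent — invalid.
No other premise forces O(¬h). An ideal world satisfying every premise can still have h true, so F(h) is not derivable.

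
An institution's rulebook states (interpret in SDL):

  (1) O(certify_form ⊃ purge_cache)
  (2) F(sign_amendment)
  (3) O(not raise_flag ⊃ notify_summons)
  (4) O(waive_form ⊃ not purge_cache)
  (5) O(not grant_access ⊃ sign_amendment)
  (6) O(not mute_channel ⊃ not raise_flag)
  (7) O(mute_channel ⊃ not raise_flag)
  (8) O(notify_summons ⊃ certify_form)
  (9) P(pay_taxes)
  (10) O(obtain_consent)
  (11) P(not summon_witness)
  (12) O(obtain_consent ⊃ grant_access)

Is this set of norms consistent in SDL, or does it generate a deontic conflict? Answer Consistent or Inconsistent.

Premise 5 is O(not grant_access ⊃ sign_amendment), but O(not grant_access) is not derivable from the premises, so it does not yield O(sign_amendment).
So O(sign_amendment) is not derivable, and the apparent clash with O(not sign_amendment) does not arise.
A world satisfying every obligation exists (e.g. certify_form=true, grant_access=true, mute_channel=false, notify_summons=true, obtain_consent=true, pay_taxes=false, purge_cache=true, raise_flag=false, sign_amendment=false, summon_witness=false, waive_form=false); no atom is both obligatory and forbidden, so the set is consistent.

Consistent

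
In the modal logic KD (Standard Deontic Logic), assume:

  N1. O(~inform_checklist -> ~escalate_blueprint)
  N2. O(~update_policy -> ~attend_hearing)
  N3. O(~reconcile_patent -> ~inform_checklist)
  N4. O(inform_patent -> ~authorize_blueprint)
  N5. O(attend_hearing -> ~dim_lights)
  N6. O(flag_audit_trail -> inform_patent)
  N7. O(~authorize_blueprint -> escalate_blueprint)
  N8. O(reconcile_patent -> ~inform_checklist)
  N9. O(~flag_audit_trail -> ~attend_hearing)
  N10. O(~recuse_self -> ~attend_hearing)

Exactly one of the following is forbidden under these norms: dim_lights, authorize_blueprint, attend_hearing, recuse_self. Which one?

attend_hearing

Premises 3 and 8 are O(~reconcile_patent -> ~inform_checklist) and O(reconcile_patent -> ~inform_checklist); every ideal world satisfies ~reconcile_patent or reconcile_patent, so in either case ~inform_checklist holds — hence O(~inform_checklist).
Applying K to premise 1 (O(~inform_checklist -> ~escalate_blueprint)) and O(~inform_checklist) yields O(~escalate_blueprint).
Premise 7, O(~authorize_blueprint -> escalate_blueprint), contraposes to O(~escalate_blueprint -> authorize_blueprint); with O(~escalate_blueprint) we get O(authorize_blueprint).
Premise 4 is O(inform_patent -> ~authorize_blueprint); contrapositively O(authorize_blueprint -> ~inform_patent). Since O(authorize_blueprint) holds, K gives O(~inform_patent).
Premise 6 is O(flag_audit_trail -> inform_patent); contrapositively O(~inform_patent -> ~flag_audit_trail). Since O(~inform_patent) holds, K gives O(~flag_audit_trail).
From O(~flag_audit_trail) and premise 9, O(~flag_audit_trail -> ~attend_hearing), we obtain O(~attend_hearing).
So O(~attend_hearing) holds, i.e. attend_hearing is forbidden. None of the other listed options is forbidden under the premises.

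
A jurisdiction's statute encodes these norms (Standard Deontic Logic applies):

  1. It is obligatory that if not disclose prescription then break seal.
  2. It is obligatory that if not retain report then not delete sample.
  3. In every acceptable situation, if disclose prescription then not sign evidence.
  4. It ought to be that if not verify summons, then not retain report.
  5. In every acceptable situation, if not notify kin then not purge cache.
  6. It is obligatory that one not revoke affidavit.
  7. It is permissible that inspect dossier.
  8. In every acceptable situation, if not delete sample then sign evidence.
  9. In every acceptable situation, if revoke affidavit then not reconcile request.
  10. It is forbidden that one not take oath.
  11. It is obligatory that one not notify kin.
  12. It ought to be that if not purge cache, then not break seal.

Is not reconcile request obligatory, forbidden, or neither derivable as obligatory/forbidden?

Premise 9 is O(revoke_affidavit → ¬reconcile_request), but O(revoke_affidavit) is not derivable from the premises, so it does not yield O(¬reconcile_request).
No premise or chain of K-axiom applications forces O(¬reconcile_request), and none forces O(reconcile_request). So ¬reconcile_request is neither obligatory nor forbidden under these norms.

Neither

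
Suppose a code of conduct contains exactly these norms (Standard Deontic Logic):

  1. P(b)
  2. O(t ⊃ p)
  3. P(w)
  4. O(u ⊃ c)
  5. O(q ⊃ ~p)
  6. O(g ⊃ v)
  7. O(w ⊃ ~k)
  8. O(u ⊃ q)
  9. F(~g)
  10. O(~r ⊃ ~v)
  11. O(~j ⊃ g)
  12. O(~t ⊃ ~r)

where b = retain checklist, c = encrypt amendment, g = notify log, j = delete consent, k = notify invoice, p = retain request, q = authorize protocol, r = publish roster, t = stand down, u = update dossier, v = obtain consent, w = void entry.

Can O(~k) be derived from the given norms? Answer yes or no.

Premise 7 is O(w ⊃ ~k), but O(w) is not derivable from the premises (the permission P(w) asserts only ~O(~w), not O(w)), so it does not yield O(~k).
No other premise forces O(~k). An ideal world satisfying every premise can still have ~k false, so O(~k) is not derivable.

No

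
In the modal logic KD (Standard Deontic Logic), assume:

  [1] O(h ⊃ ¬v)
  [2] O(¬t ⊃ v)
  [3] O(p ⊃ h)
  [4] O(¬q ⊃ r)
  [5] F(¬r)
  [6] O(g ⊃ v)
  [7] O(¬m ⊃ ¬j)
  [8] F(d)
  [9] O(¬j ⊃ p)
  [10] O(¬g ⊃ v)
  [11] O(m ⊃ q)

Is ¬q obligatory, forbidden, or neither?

Forbidden

By case analysis on ¬g: premise 10 gives O(¬g ⊃ v) and premise 6 gives O(g ⊃ v), so O(v) either way.
Premise 1, O(h ⊃ ¬v), contraposes to O(v ⊃ ¬h); with O(v) we get O(¬h).
Premise 3 is O(p ⊃ h); contrapositively O(¬h ⊃ ¬p). Since O(¬h) holds, K gives O(¬p).
Premise 9 is O(¬j ⊃ p); contrapositively O(¬p ⊃ j). Since O(¬p) holds, K gives O(j).
Premise 7 is O(¬m ⊃ ¬j); contrapositively O(j ⊃ m). Since O(j) holds, K gives O(m).
With premise 11, O(m ⊃ q), the K-axiom yields O(q).
Premises 2, 4, 5, 8 do not contribute to this derivation.
Thus O(q), which is F(¬q): ¬q is forbidden.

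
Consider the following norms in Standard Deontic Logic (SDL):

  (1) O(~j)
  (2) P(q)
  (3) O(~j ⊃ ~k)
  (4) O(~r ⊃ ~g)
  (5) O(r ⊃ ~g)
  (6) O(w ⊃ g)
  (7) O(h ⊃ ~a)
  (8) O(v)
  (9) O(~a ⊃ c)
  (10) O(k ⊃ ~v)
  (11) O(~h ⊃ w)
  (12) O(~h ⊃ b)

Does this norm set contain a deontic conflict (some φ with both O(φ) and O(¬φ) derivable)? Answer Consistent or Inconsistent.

Consistent

Premise 10 is O(k ⊃ ~v), but O(k) is not derivable from the premises, so it does not yield O(~v).
So O(~v) is not derivable, and the apparent clash with O(v) does not arise.
A world satisfying every obligation exists (e.g. a=false, b=false, c=true, g=false, h=true, j=false, k=false, q=false, r=false, v=true, w=false); no atom is both obligatory and forbidden, so the set is consistent.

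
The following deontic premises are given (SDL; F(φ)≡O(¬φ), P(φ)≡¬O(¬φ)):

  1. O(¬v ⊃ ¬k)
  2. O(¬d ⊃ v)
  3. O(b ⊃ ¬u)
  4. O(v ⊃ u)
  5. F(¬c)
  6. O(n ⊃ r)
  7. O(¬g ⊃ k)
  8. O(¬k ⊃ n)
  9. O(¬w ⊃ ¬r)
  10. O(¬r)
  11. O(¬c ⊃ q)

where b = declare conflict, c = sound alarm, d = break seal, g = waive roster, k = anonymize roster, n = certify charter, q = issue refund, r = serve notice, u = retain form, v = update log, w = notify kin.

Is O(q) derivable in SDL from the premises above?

No

Premise 11 is O(¬c ⊃ q), but O(¬c) is not derivable from the premises, so it does not yield O(q).
No other premise forces O(q). An ideal world satisfying every premise can still have q false, so O(q) is not derivable.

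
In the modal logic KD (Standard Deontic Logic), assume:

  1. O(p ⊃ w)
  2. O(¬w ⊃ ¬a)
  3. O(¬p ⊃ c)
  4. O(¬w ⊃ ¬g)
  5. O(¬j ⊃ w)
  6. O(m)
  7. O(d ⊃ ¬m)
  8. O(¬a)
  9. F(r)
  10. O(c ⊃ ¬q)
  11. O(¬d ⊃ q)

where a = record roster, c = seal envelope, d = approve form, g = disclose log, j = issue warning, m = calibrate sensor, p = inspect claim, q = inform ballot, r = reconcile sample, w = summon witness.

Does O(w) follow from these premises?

Yes

From premise 6 we have O(m).
Premise 7 is O(d ⊃ ¬m); contrapositively O(m ⊃ ¬d). Since O(m) holds, K gives O(¬d).
From O(¬d) and premise 11, O(¬d ⊃ q), we obtain O(q).
Premise 10 is O(c ⊃ ¬q); contrapositively O(q ⊃ ¬c). Since O(q) holds, K gives O(¬c).
Premise 3, O(¬p ⊃ c), contraposes to O(¬c ⊃ p); with O(¬c) we get O(p).
With premise 1, O(p ⊃ w), the K-axiom yields O(w).
Premises 2, 4, 5, 8, 9 do not contribute to this derivation.
So O(w) follows.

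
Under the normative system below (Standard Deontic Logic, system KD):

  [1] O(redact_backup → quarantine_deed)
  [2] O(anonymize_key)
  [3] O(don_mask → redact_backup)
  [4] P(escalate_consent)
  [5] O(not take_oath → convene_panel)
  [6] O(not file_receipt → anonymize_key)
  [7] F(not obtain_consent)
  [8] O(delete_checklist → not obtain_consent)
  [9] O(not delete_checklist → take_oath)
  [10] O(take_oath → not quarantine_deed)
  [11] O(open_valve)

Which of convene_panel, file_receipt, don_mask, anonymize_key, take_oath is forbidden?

don_mask

F(not obtain_consent) at premise 7 means O(obtain_consent).
Premise 8, O(delete_checklist → not obtain_consent), contraposes to O(obtain_consent → not delete_checklist); with O(obtain_consent) we get O(not delete_checklist).
With premise 9, O(not delete_checklist → take_oath), the K-axiom yields O(take_oath).
With premise 10, O(take_oath → not quarantine_deed), the K-axiom yields O(not quarantine_deed).
The contrapositive of premise 1 (O(redact_backup → quarantine_deed)) is O(not quarantine_deed → not redact_backup), and O(not quarantine_deed) is already established, so O(not redact_backup).
The contrapositive of premise 3 (O(don_mask → redact_backup)) is O(not redact_backup → not don_mask), and O(not redact_backup) is already established, so O(not don_mask).
So O(not don_mask) holds, i.e. don_mask is forbidden. None of the other listed options is forbidden under the premises.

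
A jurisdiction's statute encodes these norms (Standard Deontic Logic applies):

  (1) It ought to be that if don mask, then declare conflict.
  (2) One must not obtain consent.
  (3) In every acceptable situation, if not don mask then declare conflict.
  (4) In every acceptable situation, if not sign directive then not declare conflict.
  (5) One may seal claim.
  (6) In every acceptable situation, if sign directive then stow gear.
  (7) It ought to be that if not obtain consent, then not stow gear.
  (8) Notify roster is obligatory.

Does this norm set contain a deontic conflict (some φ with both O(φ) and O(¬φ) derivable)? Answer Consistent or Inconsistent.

Inconsistent

Premises 1 and 3 are O(don_mask → declare_conflict) and O(¬don_mask → declare_conflict); every ideal world satisfies don_mask or ¬don_mask, so in either case declare_conflict holds — hence O(declare_conflict).
Premise 4, O(¬sign_directive → ¬declare_conflict), contraposes to O(declare_conflict → sign_directive); with O(declare_conflict) we get O(sign_directive).
Premise 6 is O(sign_directive → stow_gear); since O(sign_directive), deontic closure gives O(stow_gear).
Premise 7, O(¬obtain_consent → ¬stow_gear), contraposes to O(stow_gear → obtain_consent); with O(stow_gear) we get O(obtain_consent).
However, F(obtain_consent) at premise 2 amounts to O(¬obtain_consent).
We now have both O(obtain_consent) and O(¬obtain_consent) — obtain_consent is simultaneously obligatory and forbidden, violating the D-axiom.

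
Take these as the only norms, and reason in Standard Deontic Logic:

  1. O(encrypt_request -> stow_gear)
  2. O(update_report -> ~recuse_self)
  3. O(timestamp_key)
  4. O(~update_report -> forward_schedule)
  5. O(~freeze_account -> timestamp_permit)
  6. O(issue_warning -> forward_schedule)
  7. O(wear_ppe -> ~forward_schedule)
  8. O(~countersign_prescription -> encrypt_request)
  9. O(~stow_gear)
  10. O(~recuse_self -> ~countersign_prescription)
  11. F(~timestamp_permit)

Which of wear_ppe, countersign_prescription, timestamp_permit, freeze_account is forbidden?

Premise 9 gives O(~stow_gear).
The contrapositive of premise 1 (O(encrypt_request -> stow_gear)) is O(~stow_gear -> ~encrypt_request), and O(~stow_gear) is already established, so O(~encrypt_request).
Premise 8 is O(~countersign_prescription -> encrypt_request); contrapositively O(~encrypt_request -> countersign_prescription). Since O(~encrypt_request) holds, K gives O(countersign_prescription).
The contrapositive of premise 10 (O(~recuse_self -> ~countersign_prescription)) is O(countersign_prescription -> recuse_self), and O(countersign_prescription) is already established, so O(recuse_self).
Premise 2 is O(update_report -> ~recuse_self); contrapositively O(recuse_self -> ~update_report). Since O(recuse_self) holds, K gives O(~update_report).
From O(~update_report) and premise 4, O(~update_report -> forward_schedule), we obtain O(forward_schedule).
Premise 7 is O(wear_ppe -> ~forward_schedule); contrapositively O(forward_schedule -> ~wear_ppe). Since O(forward_schedule) holds, K gives O(~wear_ppe).
So O(~wear_ppe) holds, i.e. wear_ppe is forbidden. None of the other listed options is forbidden under the premises.

wear_ppe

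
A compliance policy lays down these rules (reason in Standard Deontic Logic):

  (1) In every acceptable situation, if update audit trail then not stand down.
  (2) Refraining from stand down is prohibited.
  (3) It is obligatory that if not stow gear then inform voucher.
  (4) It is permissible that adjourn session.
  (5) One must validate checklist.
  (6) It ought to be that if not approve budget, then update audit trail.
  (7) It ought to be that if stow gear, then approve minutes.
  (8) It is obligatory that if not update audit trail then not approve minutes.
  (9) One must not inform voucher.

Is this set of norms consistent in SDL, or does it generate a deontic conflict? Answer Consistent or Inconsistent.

Premise 9, F(inform_voucher), is equivalent to O(¬inform_voucher).
Premise 3 is O(¬stow_gear → inform_voucher); contrapositively O(¬inform_voucher → stow_gear). Since O(¬inform_voucher) holds, K gives O(stow_gear).
With premise 7, O(stow_gear → approve_minutes), the K-axiom yields O(approve_minutes).
Premise 8 is O(¬update_audit_trail → ¬approve_minutes); contrapositively O(approve_minutes → update_audit_trail). Since O(approve_minutes) holds, K gives O(update_audit_trail).
Premise 1 is O(update_audit_trail → ¬stand_down); since O(update_audit_trail), deontic closure gives O(¬stand_down).
But premise 2, F(¬stand_down), means O(stand_down).
We now have both O(¬stand_down) and O(stand_down) — stand_down is simultaneously obligatory and forbidden, violating the D-axiom.

Inconsistent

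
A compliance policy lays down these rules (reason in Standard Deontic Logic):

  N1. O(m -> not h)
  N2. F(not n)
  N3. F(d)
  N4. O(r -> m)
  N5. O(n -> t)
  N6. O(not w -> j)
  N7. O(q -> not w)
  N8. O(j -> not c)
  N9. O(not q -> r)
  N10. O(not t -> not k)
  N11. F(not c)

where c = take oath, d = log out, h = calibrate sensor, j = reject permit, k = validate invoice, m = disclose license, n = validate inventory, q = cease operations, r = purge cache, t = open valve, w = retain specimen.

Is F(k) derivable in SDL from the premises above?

No

Premise 10 is O(not t -> not k), but O(not t) is not derivable from the premises, so it does not yield O(not k).
No other premise forces O(not k). An ideal world satisfying every premise can still have k true, so F(k) is not derivable.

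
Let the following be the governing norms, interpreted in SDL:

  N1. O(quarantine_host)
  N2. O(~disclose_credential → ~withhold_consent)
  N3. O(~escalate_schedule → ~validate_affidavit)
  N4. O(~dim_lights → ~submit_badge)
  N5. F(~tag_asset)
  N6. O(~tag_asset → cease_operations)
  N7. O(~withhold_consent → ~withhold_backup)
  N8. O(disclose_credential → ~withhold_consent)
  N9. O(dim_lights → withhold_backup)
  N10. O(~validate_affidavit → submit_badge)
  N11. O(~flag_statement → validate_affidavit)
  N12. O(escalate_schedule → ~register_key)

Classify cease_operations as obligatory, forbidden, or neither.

Premise 6 is O(~tag_asset → cease_operations), but O(~tag_asset) is not derivable from the premises, so it does not yield O(cease_operations).
No premise or chain of K-axiom applications forces O(cease_operations), and none forces O(~cease_operations). So cease_operations is neither obligatory nor forbidden under these norms.

Neither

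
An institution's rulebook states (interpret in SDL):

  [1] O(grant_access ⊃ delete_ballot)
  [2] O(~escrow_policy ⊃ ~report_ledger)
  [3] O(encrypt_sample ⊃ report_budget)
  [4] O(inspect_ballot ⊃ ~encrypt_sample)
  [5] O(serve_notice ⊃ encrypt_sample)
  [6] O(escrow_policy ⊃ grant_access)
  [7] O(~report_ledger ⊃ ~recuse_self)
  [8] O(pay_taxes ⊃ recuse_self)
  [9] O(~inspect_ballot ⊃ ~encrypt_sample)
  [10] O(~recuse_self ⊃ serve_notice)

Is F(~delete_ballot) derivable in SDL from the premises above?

By case analysis on inspect_ballot: premise 4 gives O(inspect_ballot ⊃ ~encrypt_sample) and premise 9 gives O(~inspect_ballot ⊃ ~encrypt_sample), so O(~encrypt_sample) either way.
The contrapositive of premise 5 (O(serve_notice ⊃ encrypt_sample)) is O(~encrypt_sample ⊃ ~serve_notice), and O(~encrypt_sample) is already established, so O(~serve_notice).
Premise 10 is O(~recuse_self ⊃ serve_notice); contrapositively O(~serve_notice ⊃ recuse_self). Since O(~serve_notice) holds, K gives O(recuse_self).
The contrapositive of premise 7 (O(~report_ledger ⊃ ~recuse_self)) is O(recuse_self ⊃ report_ledger), and O(recuse_self) is already established, so O(report_ledger).
The contrapositive of premise 2 (O(~escrow_policy ⊃ ~report_ledger)) is O(report_ledger ⊃ escrow_policy), and O(report_ledger) is already established, so O(escrow_policy).
With premise 6, O(escrow_policy ⊃ grant_access), the K-axiom yields O(grant_access).
Applying K to premise 1 (O(grant_access ⊃ delete_ballot)) and O(grant_access) yields O(delete_ballot).
Premises 3, 8 do not contribute to this derivation.
So O(delete_ballot) holds, i.e. F(~delete_ballot). The claim follows.

Yes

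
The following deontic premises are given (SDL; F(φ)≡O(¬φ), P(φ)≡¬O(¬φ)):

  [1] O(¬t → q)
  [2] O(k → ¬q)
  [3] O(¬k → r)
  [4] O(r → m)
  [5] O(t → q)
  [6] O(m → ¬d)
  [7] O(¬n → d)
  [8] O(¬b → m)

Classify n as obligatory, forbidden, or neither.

Obligatory

Premises 1 and 5 are O(¬t → q) and O(t → q); every ideal world satisfies ¬t or t, so in either case q holds — hence O(q).
Premise 2 is O(k → ¬q); contrapositively O(q → ¬k). Since O(q) holds, K gives O(¬k).
Applying K to premise 3 (O(¬k → r)) and O(¬k) yields O(r).
Applying K to premise 4 (O(r → m)) and O(r) yields O(m).
From O(m) and premise 6, O(m → ¬d), we obtain O(¬d).
Premise 7, O(¬n → d), contraposes to O(¬d → n); with O(¬d) we get O(n).
Premise 8 does not contribute to this derivation.
Hence n is obligatory.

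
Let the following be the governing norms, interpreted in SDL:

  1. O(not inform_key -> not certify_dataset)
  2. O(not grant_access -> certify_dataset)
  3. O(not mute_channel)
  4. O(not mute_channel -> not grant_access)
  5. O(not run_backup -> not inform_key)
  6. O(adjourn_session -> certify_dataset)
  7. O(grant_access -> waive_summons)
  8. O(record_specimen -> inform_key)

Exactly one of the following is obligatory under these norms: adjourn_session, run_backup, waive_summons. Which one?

run_backup

From premise 3 we have O(not mute_channel).
With premise 4, O(not mute_channel -> not grant_access), the K-axiom yields O(not grant_access).
From O(not grant_access) and premise 2, O(not grant_access -> certify_dataset), we obtain O(certify_dataset).
Premise 1, O(not inform_key -> not certify_dataset), contraposes to O(certify_dataset -> inform_key); with O(certify_dataset) we get O(inform_key).
Premise 5, O(not run_backup -> not inform_key), contraposes to O(inform_key -> run_backup); with O(inform_key) we get O(run_backup).
So O(run_backup) holds — run_backup is obligatory. None of the other listed options is made obligatory by any chain of premises.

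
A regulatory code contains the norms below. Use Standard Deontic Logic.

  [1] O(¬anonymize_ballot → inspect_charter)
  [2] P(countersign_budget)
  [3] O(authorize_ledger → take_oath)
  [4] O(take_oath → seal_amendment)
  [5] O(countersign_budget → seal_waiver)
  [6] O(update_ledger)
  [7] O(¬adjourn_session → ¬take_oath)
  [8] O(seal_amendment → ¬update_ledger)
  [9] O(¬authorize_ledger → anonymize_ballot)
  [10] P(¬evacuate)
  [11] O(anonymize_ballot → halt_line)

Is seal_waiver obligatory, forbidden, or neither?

Premise 5 is O(countersign_budget → seal_waiver), but O(countersign_budget) is not derivable from the premises (the permission P(countersign_budget) asserts only ¬O(¬countersign_budget), not O(countersign_budget)), so it does not yield O(seal_waiver).
No premise or chain of K-axiom applications forces O(seal_waiver), and none forces O(¬seal_waiver). So seal_waiver is neither obligatory nor forbidden under these norms.

Neither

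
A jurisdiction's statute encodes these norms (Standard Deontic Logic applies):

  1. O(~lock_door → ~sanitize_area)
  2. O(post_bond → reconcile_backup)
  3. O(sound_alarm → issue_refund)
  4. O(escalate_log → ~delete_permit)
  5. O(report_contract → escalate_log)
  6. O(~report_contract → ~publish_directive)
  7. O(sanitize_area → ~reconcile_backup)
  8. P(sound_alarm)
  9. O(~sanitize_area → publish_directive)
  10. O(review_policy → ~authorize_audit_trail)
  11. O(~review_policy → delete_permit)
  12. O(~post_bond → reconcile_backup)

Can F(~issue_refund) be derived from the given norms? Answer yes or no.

No

Premise 3 is O(sound_alarm → issue_refund), but O(sound_alarm) is not derivable from the premises (the permission P(sound_alarm) asserts only ~O(~sound_alarm), not O(sound_alarm)), so it does not yield O(issue_refund).
No other premise forces O(issue_refund). An ideal world satisfying every premise can still have ~issue_refund true, so F(~issue_refund) is not derivable.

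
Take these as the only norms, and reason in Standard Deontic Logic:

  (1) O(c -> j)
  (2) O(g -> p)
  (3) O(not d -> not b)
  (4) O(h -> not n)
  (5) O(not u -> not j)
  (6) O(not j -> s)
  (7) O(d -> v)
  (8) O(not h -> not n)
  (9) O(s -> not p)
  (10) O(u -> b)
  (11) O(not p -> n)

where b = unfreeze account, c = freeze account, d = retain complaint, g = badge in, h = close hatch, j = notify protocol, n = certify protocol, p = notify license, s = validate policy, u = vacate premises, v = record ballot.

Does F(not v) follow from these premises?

Premises 8 and 4 cover both cases: O(not h -> not n) and O(h -> not n). Since not h ∨ h is a tautology, O(not n) follows.
The contrapositive of premise 11 (O(not p -> n)) is O(not n -> p), and O(not n) is already established, so O(p).
Premise 9 is O(s -> not p); contrapositively O(p -> not s). Since O(p) holds, K gives O(not s).
Premise 6 is O(not j -> s); contrapositively O(not s -> j). Since O(not s) holds, K gives O(j).
Premise 5 is O(not u -> not j); contrapositively O(j -> u). Since O(j) holds, K gives O(u).
Applying K to premise 10 (O(u -> b)) and O(u) yields O(b).
Premise 3 is O(not d -> not b); contrapositively O(b -> d). Since O(b) holds, K gives O(d).
Premise 7 is O(d -> v); since O(d), deontic closure gives O(v).
Premises 1, 2 do not contribute to this derivation.
So O(v) holds, i.e. F(not v). The claim follows.

Yes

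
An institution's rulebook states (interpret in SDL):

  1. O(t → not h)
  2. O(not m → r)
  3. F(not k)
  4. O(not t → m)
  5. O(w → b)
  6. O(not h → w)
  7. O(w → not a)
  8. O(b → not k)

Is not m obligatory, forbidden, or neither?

Premise 3, F(not k), is equivalent to O(k).
The contrapositive of premise 8 (O(b → not k)) is O(k → not b), and O(k) is already established, so O(not b).
The contrapositive of premise 5 (O(w → b)) is O(not b → not w), and O(not b) is already established, so O(not w).
Premise 6 is O(not h → w); contrapositively O(not w → h). Since O(not w) holds, K gives O(h).
The contrapositive of premise 1 (O(t → not h)) is O(h → not t), and O(h) is already established, so O(not t).
From O(not t) and premise 4, O(not t → m), we obtain O(m).
Premises 2, 7 do not contribute to this derivation.
Thus O(m), which is F(not m): not m is forbidden.

Forbidden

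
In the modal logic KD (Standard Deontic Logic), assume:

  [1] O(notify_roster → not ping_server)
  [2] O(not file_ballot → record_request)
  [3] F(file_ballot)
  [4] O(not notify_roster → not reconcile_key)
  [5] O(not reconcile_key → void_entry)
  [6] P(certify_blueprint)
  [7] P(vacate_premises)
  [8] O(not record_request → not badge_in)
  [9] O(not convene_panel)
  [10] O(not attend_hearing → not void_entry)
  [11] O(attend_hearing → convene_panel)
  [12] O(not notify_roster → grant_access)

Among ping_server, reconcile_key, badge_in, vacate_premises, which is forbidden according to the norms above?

Premise 9 states O(not convene_panel) outright.
Premise 11 is O(attend_hearing → convene_panel); contrapositively O(not convene_panel → not attend_hearing). Since O(not convene_panel) holds, K gives O(not attend_hearing).
Premise 10 is O(not attend_hearing → not void_entry); since O(not attend_hearing), deontic closure gives O(not void_entry).
Premise 5, O(not reconcile_key → void_entry), contraposes to O(not void_entry → reconcile_key); with O(not void_entry) we get O(reconcile_key).
Premise 4 is O(not notify_roster → not reconcile_key); contrapositively O(reconcile_key → notify_roster). Since O(reconcile_key) holds, K gives O(notify_roster).
Premise 1 is O(notify_roster → not ping_server); since O(notify_roster), deontic closure gives O(not ping_server).
So O(not ping_server) holds, i.e. ping_server is forbidden. None of the other listed options is forbidden under the premises.

ping_server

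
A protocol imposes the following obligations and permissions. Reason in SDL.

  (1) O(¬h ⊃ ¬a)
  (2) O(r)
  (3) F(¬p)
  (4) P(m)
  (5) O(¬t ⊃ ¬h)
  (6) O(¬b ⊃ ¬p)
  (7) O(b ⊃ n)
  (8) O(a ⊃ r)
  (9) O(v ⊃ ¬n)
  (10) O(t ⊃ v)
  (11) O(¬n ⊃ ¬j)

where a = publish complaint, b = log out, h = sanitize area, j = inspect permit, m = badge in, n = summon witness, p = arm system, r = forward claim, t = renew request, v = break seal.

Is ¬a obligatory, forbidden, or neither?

F(¬p) at premise 3 means O(p).
The contrapositive of premise 6 (O(¬b ⊃ ¬p)) is O(p ⊃ b), and O(p) is already established, so O(b).
From O(b) and premise 7, O(b ⊃ n), we obtain O(n).
The contrapositive of premise 9 (O(v ⊃ ¬n)) is O(n ⊃ ¬v), and O(n) is already established, so O(¬v).
Premise 10 is O(t ⊃ v); contrapositively O(¬v ⊃ ¬t). Since O(¬v) holds, K gives O(¬t).
Premise 5 is O(¬t ⊃ ¬h); since O(¬t), deontic closure gives O(¬h).
Applying K to premise 1 (O(¬h ⊃ ¬a)) and O(¬h) yields O(¬a).
Premises 2, 4, 8, 11 do not contribute to this derivation.
Hence ¬a is obligatory.

Obligatory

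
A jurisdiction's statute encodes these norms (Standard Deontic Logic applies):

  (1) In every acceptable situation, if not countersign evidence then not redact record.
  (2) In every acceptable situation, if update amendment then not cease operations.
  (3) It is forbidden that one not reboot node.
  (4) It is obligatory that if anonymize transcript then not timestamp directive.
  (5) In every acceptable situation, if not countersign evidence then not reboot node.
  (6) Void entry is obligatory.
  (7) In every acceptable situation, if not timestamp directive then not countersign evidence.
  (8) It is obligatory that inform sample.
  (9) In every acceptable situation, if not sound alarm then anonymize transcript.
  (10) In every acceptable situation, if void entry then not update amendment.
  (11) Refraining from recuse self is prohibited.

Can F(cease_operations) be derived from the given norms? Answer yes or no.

Premise 2 is O(update_amendment → ¬cease_operations), but O(update_amendment) is not derivable from the premises, so it does not yield O(¬cease_operations).
No other premise forces O(¬cease_operations). An ideal world satisfying every premise can still have cease_operations true, so F(cease_operations) is not derivable.

No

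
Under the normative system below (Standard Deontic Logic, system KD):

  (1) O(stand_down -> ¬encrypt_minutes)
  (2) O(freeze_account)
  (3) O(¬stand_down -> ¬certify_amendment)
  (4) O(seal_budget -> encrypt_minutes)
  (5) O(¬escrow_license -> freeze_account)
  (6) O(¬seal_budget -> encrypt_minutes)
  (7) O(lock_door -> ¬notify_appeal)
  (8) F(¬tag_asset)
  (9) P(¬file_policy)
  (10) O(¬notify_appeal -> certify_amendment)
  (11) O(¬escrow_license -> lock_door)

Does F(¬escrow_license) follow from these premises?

By case analysis on seal_budget: premise 4 gives O(seal_budget -> encrypt_minutes) and premise 6 gives O(¬seal_budget -> encrypt_minutes), so O(encrypt_minutes) either way.
The contrapositive of premise 1 (O(stand_down -> ¬encrypt_minutes)) is O(encrypt_minutes -> ¬stand_down), and O(encrypt_minutes) is already established, so O(¬stand_down).
With premise 3, O(¬stand_down -> ¬certify_amendment), the K-axiom yields O(¬certify_amendment).
Premise 10, O(¬notify_appeal -> certify_amendment), contraposes to O(¬certify_amendment -> notify_appeal); with O(¬certify_amendment) we get O(notify_appeal).
Premise 7, O(lock_door -> ¬notify_appeal), contraposes to O(notify_appeal -> ¬lock_door); with O(notify_appeal) we get O(¬lock_door).
The contrapositive of premise 11 (O(¬escrow_license -> lock_door)) is O(¬lock_door -> escrow_license), and O(¬lock_door) is already established, so O(escrow_license).
Premises 2, 5, 8, 9 do not contribute to this derivation.
So O(escrow_license) holds, i.e. F(¬escrow_license). The claim follows.

Yes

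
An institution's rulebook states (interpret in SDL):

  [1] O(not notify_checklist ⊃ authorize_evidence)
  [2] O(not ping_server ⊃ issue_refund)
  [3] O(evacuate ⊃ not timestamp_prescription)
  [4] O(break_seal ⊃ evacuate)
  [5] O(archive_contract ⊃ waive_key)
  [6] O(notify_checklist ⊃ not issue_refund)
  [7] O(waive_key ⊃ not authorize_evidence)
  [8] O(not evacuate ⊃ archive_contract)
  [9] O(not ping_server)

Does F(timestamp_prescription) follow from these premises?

Premise 9 gives O(not ping_server).
With premise 2, O(not ping_server ⊃ issue_refund), the K-axiom yields O(issue_refund).
The contrapositive of premise 6 (O(notify_checklist ⊃ not issue_refund)) is O(issue_refund ⊃ not notify_checklist), and O(issue_refund) is already established, so O(not notify_checklist).
With premise 1, O(not notify_checklist ⊃ authorize_evidence), the K-axiom yields O(authorize_evidence).
Premise 7, O(waive_key ⊃ not authorize_evidence), contraposes to O(authorize_evidence ⊃ not waive_key); with O(authorize_evidence) we get O(not waive_key).
Premise 5, O(archive_contract ⊃ waive_key), contraposes to O(not waive_key ⊃ not archive_contract); with O(not waive_key) we get O(not archive_contract).
The contrapositive of premise 8 (O(not evacuate ⊃ archive_contract)) is O(not archive_contract ⊃ evacuate), and O(not archive_contract) is already established, so O(evacuate).
Premise 3 is O(evacuate ⊃ not timestamp_prescription); since O(evacuate), deontic closure gives O(not timestamp_prescription).
Premise 4 does not contribute to this derivation.
So O(not timestamp_prescription) holds, i.e. F(timestamp_prescription). The claim follows.

Yes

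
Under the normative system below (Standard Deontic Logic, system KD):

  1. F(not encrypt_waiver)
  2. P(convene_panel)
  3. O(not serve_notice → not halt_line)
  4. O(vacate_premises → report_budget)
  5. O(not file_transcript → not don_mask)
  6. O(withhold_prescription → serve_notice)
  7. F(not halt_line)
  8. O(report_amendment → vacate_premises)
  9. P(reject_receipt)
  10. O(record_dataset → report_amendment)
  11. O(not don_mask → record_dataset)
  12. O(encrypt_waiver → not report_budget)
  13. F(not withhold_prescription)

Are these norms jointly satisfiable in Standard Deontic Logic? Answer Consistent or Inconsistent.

Consistent

Premise 3 is O(not serve_notice → not halt_line), but O(not serve_notice) is not derivable from the premises, so it does not yield O(not halt_line).
So O(not halt_line) is not derivable, and the apparent clash with O(halt_line) does not arise.
A world satisfying every obligation exists (e.g. convene_panel=false, don_mask=true, encrypt_waiver=true, file_transcript=true, halt_line=true, record_dataset=false, reject_receipt=false, report_amendment=false, report_budget=false, serve_notice=true, vacate_premises=false, withhold_prescription=true); no atom is both obligatory and forbidden, so the set is consistent.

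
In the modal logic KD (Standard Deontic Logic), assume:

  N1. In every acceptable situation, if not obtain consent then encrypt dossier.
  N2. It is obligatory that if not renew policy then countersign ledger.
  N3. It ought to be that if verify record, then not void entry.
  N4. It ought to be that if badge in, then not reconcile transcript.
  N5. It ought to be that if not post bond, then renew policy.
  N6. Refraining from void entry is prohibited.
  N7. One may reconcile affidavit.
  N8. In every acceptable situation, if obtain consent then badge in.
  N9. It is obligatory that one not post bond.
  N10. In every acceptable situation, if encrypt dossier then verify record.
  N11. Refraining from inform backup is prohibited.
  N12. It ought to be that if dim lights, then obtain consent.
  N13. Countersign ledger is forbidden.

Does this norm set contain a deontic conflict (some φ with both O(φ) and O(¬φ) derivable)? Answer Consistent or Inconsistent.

Premise 2 is O(¬renew_policy → countersign_ledger), but O(¬renew_policy) is not derivable from the premises, so it does not yield O(countersign_ledger).
So O(countersign_ledger) is not derivable, and the apparent clash with O(¬countersign_ledger) does not arise.
A world satisfying every obligation exists (e.g. badge_in=true, countersign_ledger=false, dim_lights=false, encrypt_dossier=false, inform_backup=true, obtain_consent=true, post_bond=false, reconcile_affidavit=false, reconcile_transcript=false, renew_policy=true, verify_record=false, void_entry=true); no atom is both obligatory and forbidden, so the set is consistent.

Consistent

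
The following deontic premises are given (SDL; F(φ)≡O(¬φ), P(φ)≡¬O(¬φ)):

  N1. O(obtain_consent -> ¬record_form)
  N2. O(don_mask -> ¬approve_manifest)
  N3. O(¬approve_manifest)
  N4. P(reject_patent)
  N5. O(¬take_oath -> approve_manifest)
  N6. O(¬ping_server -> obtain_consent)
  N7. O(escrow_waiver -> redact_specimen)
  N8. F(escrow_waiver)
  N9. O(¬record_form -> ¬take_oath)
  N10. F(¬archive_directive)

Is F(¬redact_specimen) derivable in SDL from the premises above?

Premise 7 is O(escrow_waiver -> redact_specimen), but O(escrow_waiver) is not derivable from the premises, so it does not yield O(redact_specimen).
No other premise forces O(redact_specimen). An ideal world satisfying every premise can still have ¬redact_specimen true, so F(¬redact_specimen) is not derivable.

No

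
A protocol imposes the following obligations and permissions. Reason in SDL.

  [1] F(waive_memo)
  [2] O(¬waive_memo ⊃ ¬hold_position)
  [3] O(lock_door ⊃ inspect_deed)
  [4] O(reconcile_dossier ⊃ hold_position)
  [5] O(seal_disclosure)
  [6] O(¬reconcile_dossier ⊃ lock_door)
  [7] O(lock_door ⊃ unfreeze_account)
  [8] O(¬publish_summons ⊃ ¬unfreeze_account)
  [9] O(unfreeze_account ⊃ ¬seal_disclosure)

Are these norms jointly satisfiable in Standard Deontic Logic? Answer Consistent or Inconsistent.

From premise 5 we have O(seal_disclosure).
Premise 9, O(unfreeze_account ⊃ ¬seal_disclosure), contraposes to O(seal_disclosure ⊃ ¬unfreeze_account); with O(seal_disclosure) we get O(¬unfreeze_account).
The contrapositive of premise 7 (O(lock_door ⊃ unfreeze_account)) is O(¬unfreeze_account ⊃ ¬lock_door), and O(¬unfreeze_account) is already established, so O(¬lock_door).
Premise 6 is O(¬reconcile_dossier ⊃ lock_door); contrapositively O(¬lock_door ⊃ reconcile_dossier). Since O(¬lock_door) holds, K gives O(reconcile_dossier).
Premise 4 is O(reconcile_dossier ⊃ hold_position); since O(reconcile_dossier), deontic closure gives O(hold_position).
Premise 2 is O(¬waive_memo ⊃ ¬hold_position); contrapositively O(hold_position ⊃ waive_memo). Since O(hold_position) holds, K gives O(waive_memo).
But premise 1, F(waive_memo), means O(¬waive_memo).
We now have both O(waive_memo) and O(¬waive_memo) — waive_memo is simultaneously obligatory and forbidden, violating the D-axiom.

Inconsistent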